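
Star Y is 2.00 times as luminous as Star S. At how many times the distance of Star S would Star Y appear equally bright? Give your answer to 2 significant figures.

1.4

Equal flux requires L_Y/d_Y² = L_S/d_S², so d_Y/d_S = √(L_Y/L_S)
= √(2.00) = 1.414.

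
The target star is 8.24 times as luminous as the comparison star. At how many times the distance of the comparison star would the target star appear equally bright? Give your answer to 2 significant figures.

Equal flux requires L_t/d_t² = L_c/d_c², so d_t/d_c = √(L_t/L_c)
= √(8.24) = 2.871.

2.9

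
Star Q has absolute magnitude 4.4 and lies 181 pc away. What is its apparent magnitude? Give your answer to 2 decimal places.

m = M + 5 log₁₀(d/10 pc) = 4.4 + 5 log₁₀(181/10)
  = 4.4 + 5 × 1.258 = 4.4 + 6.29 = 10.69.

10.69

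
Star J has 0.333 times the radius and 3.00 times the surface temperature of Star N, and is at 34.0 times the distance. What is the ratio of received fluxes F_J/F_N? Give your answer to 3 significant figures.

0.00777

L_J/L_N = (R_J/R_N)²(T_J/T_N)⁴ = (0.333)² × (3.00)⁴ = 8.982.
F_J/F_N = (L_J/L_N)/(d_J/d_N)² = 8.982 / (34.0)² = 0.007770.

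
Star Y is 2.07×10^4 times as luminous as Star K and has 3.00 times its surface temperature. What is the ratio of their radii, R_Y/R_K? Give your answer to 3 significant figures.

16.0

L ∝ R²T⁴ gives R ∝ √L / T², so
R_Y/R_K = √(2.07×10^4) / (3.00)² = 143.9 / 9.000 = 15.99.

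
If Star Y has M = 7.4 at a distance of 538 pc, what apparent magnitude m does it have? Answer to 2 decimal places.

16.05

m = M + 5 log₁₀(d/10 pc) = 7.4 + 5 log₁₀(538/10)
  = 7.4 + 5 × 1.731 = 7.4 + 8.65 = 16.05.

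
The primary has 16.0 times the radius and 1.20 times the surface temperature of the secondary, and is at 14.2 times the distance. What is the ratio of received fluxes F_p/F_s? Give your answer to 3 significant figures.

2.63

L_p/L_s = (R_p/R_s)²(T_p/T_s)⁴ = (16.0)² × (1.20)⁴ = 530.8.
F_p/F_s = (L_p/L_s)/(d_p/d_s)² = 530.8 / (14.2)² = 2.633.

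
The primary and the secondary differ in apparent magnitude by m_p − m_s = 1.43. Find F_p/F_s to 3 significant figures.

F_p/F_s = 10^(−(m_p − m_s)/2.5) = 10^(-1.43/2.5) = 10^-0.572 = 0.2679.

0.268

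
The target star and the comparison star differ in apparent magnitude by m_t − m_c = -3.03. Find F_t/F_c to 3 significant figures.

F_t/F_c = 10^(−(m_t − m_c)/2.5) = 10^(3.03/2.5) = 10^1.212 = 16.29.

16.3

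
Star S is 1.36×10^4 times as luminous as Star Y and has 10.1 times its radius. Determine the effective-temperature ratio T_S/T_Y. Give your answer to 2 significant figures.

L ∝ R²T⁴ gives T ∝ (L/R²)^(1/4), so
T_S/T_Y = (1.36×10^4 / 10.1²)^(1/4) = (133.3)^(1/4) = 3.398.

3.4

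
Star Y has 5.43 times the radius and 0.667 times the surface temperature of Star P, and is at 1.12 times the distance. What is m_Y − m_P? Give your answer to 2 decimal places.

L_Y/L_P = (5.43)²(0.667)⁴ = 5.836.
F_Y/F_P = (L_Y/L_P)/(d_Y/d_P)² = 5.836/1.254 = 4.652.
m_Y − m_P = −2.5 log₁₀(4.652) = -1.67.

-1.67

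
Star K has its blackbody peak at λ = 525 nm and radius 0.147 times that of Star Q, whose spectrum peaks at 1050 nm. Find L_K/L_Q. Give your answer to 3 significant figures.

Wien's law gives T ∝ 1/λ_max, so T_K/T_Q = λ_Q/λ_K = 1050/525 = 2.000.
Then L ∝ R²T⁴ gives L_K/L_Q = (0.147)² × (2.000)⁴ = 0.02161 × 16.00 = 0.3457.

0.346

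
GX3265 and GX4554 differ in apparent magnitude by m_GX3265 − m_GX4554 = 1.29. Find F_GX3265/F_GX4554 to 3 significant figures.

F_GX3265/F_GX4554 = 10^(−(m_GX3265 − m_GX4554)/2.5) = 10^(-1.29/2.5) = 10^-0.516 = 0.3048.

0.305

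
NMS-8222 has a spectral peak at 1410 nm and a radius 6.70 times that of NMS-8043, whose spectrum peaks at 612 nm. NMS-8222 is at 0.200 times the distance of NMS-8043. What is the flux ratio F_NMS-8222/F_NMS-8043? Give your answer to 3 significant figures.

Wien's law: T_NMS-8222/T_NMS-8043 = λ_NMS-8043/λ_NMS-8222 = 612/1410 = 0.4340.
L_NMS-8222/L_NMS-8043 = (R_NMS-8222/R_NMS-8043)²(T_NMS-8222/T_NMS-8043)⁴ = (6.70)²(0.4340)⁴ = 1.593.
F_NMS-8222/F_NMS-8043 = (L_NMS-8222/L_NMS-8043)/(d_NMS-8222/d_NMS-8043)² = 1.593/(0.200)² = 39.83.

39.8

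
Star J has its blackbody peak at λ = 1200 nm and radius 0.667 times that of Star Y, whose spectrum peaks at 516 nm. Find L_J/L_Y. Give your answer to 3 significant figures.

0.0152

Wien's law gives T ∝ 1/λ_max, so T_J/T_Y = λ_Y/λ_J = 516/1200 = 0.4300.
Then L ∝ R²T⁴ gives L_J/L_Y = (0.667)² × (0.4300)⁴ = 0.4449 × 0.03419 = 0.01521.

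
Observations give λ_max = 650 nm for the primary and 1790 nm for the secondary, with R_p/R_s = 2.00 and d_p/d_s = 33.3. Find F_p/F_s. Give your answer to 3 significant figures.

Wien's law: T_p/T_s = λ_s/λ_p = 1790/650 = 2.754.
L_p/L_s = (R_p/R_s)²(T_p/T_s)⁴ = (2.00)²(2.754)⁴ = 230.0.
F_p/F_s = (L_p/L_s)/(d_p/d_s)² = 230.0/(33.3)² = 0.2075.

0.207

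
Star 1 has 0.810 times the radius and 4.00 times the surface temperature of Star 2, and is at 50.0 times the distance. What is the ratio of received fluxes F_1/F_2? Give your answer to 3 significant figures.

L_1/L_2 = (R_1/R_2)²(T_1/T_2)⁴ = (0.810)² × (4.00)⁴ = 168.0.
F_1/F_2 = (L_1/L_2)/(d_1/d_2)² = 168.0 / (50.0)² = 0.06718.

0.0672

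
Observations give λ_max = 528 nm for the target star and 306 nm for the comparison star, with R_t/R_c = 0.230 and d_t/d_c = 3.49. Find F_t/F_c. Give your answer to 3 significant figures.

4.90×10^-4

Wien's law: T_t/T_c = λ_c/λ_t = 306/528 = 0.5795.
L_t/L_c = (R_t/R_c)²(T_t/T_c)⁴ = (0.230)²(0.5795)⁴ = 0.005968.
F_t/F_c = (L_t/L_c)/(d_t/d_c)² = 0.005968/(3.49)² = 4.900×10^-4.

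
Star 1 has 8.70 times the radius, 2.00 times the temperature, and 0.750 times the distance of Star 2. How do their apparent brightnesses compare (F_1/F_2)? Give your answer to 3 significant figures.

L_1/L_2 = (R_1/R_2)²(T_1/T_2)⁴ = (8.70)² × (2.00)⁴ = 1211.
F_1/F_2 = (L_1/L_2)/(d_1/d_2)² = 1211 / (0.750)² = 2153.

2.15×10^3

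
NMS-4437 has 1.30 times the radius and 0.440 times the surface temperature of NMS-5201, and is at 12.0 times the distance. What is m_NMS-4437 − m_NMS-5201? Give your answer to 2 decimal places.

L_NMS-4437/L_NMS-5201 = (1.30)²(0.440)⁴ = 0.06334.
F_NMS-4437/F_NMS-5201 = (L_NMS-4437/L_NMS-5201)/(d_NMS-4437/d_NMS-5201)² = 0.06334/144.0 = 4.399×10^-4.
m_NMS-4437 − m_NMS-5201 = −2.5 log₁₀(4.399×10^-4) = 8.39.

8.39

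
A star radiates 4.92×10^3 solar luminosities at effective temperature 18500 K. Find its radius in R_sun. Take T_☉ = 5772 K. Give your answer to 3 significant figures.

6.83 R_sun

R/R_☉ = √(L/L_☉) / (T/T_☉)² = √(4.92×10^3) / (3.205)²
       = 70.14 / 10.27 = 6.828.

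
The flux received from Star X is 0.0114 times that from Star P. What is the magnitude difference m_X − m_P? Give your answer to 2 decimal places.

m_X − m_P = −2.5 log₁₀(F_X/F_P) = −2.5 log₁₀(0.0114) = −2.5 × (-1.943) = 4.858.

4.86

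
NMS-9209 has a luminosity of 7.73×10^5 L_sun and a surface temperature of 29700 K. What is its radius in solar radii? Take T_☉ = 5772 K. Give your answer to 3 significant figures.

33.2 solar radii

R/R_☉ = √(L/L_☉) / (T/T_☉)² = √(7.73×10^5) / (5.146)²
       = 879.2 / 26.48 = 33.21.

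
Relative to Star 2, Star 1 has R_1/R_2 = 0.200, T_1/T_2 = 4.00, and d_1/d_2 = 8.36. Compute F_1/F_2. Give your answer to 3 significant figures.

L_1/L_2 = (R_1/R_2)²(T_1/T_2)⁴ = (0.200)² × (4.00)⁴ = 10.24.
F_1/F_2 = (L_1/L_2)/(d_1/d_2)² = 10.24 / (8.36)² = 0.1465.

0.147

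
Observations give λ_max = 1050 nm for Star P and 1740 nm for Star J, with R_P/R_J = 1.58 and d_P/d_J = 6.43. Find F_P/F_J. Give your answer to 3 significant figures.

Wien's law: T_P/T_J = λ_J/λ_P = 1740/1050 = 1.657.
L_P/L_J = (R_P/R_J)²(T_P/T_J)⁴ = (1.58)²(1.657)⁴ = 18.83.
F_P/F_J = (L_P/L_J)/(d_P/d_J)² = 18.83/(6.43)² = 0.4553.

0.455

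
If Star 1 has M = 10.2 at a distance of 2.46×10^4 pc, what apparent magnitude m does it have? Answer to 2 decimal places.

m = M + 5 log₁₀(d/10 pc) = 10.2 + 5 log₁₀(2.46×10^4/10)
  = 10.2 + 5 × 3.391 = 10.2 + 16.95 = 27.15.

27.15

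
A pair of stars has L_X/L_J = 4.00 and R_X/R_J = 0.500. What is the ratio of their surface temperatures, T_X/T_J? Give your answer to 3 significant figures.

2.00

L ∝ R²T⁴ gives T ∝ (L/R²)^(1/4), so
T_X/T_J = (4.00 / 0.500²)^(1/4) = (16.00)^(1/4) = 2.000.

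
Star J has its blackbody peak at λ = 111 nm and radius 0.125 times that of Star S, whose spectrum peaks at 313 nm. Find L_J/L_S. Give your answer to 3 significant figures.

0.988

Wien's law gives T ∝ 1/λ_max, so T_J/T_S = λ_S/λ_J = 313/111 = 2.820.
Then L ∝ R²T⁴ gives L_J/L_S = (0.125)² × (2.820)⁴ = 0.01562 × 63.22 = 0.9879.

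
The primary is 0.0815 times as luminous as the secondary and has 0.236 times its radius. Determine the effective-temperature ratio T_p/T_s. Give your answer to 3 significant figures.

1.10

L ∝ R²T⁴ gives T ∝ (L/R²)^(1/4), so
T_p/T_s = (0.0815 / 0.236²)^(1/4) = (1.463)^(1/4) = 1.100.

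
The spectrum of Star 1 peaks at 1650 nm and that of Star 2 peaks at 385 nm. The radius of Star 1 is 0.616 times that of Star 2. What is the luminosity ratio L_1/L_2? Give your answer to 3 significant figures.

0.00112

Wien's law gives T ∝ 1/λ_max, so T_1/T_2 = λ_2/λ_1 = 385/1650 = 0.2333.
Then L ∝ R²T⁴ gives L_1/L_2 = (0.616)² × (0.2333)⁴ = 0.3795 × 0.002964 = 0.001125.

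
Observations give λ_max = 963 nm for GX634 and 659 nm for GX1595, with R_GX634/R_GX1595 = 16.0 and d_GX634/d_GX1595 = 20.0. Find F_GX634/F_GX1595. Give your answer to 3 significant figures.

Wien's law: T_GX634/T_GX1595 = λ_GX1595/λ_GX634 = 659/963 = 0.6843.
L_GX634/L_GX1595 = (R_GX634/R_GX1595)²(T_GX634/T_GX1595)⁴ = (16.0)²(0.6843)⁴ = 56.14.
F_GX634/F_GX1595 = (L_GX634/L_GX1595)/(d_GX634/d_GX1595)² = 56.14/(20.0)² = 0.1404.

0.140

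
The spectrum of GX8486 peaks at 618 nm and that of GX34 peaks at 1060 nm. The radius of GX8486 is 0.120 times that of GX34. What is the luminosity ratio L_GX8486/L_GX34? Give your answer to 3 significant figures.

0.125

Wien's law gives T ∝ 1/λ_max, so T_GX8486/T_GX34 = λ_GX34/λ_GX8486 = 1060/618 = 1.715.
Then L ∝ R²T⁴ gives L_GX8486/L_GX34 = (0.120)² × (1.715)⁴ = 0.01440 × 8.655 = 0.1246.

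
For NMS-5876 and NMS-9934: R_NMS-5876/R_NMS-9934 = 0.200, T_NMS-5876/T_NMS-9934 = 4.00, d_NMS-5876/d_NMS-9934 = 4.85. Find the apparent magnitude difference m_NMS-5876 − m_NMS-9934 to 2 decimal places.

0.90

L_NMS-5876/L_NMS-9934 = (0.200)²(4.00)⁴ = 10.24.
F_NMS-5876/F_NMS-9934 = (L_NMS-5876/L_NMS-9934)/(d_NMS-5876/d_NMS-9934)² = 10.24/23.52 = 0.4353.
m_NMS-5876 − m_NMS-9934 = −2.5 log₁₀(0.4353) = 0.90.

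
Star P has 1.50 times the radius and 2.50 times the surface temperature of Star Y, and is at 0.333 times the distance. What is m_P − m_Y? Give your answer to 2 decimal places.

L_P/L_Y = (1.50)²(2.50)⁴ = 87.89.
F_P/F_Y = (L_P/L_Y)/(d_P/d_Y)² = 87.89/0.1109 = 792.6.
m_P − m_Y = −2.5 log₁₀(792.6) = -7.25.

-7.25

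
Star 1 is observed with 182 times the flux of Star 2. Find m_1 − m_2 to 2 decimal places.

m_1 − m_2 = −2.5 log₁₀(F_1/F_2) = −2.5 log₁₀(182) = −2.5 × (2.260) = -5.650.

-5.65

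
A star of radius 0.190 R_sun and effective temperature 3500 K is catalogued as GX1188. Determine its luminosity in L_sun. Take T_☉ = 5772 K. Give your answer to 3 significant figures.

L/L_☉ = (R/R_☉)² (T/T_☉)⁴ = (0.190)² × (3500/5772)⁴
       = 0.03610 × (0.6064)⁴ = 0.03610 × 0.1352 = 0.004881.

0.00488 L_sun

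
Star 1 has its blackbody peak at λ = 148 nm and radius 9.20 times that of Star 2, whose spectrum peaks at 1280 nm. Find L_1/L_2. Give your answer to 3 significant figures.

4.74×10^5

Wien's law gives T ∝ 1/λ_max, so T_1/T_2 = λ_2/λ_1 = 1280/148 = 8.649.
Then L ∝ R²T⁴ gives L_1/L_2 = (9.20)² × (8.649)⁴ = 84.64 × 5595 = 4.736×10^5.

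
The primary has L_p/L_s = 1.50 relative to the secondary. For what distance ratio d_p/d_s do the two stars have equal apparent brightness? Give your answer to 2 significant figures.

1.2

Equal flux requires L_p/d_p² = L_s/d_s², so d_p/d_s = √(L_p/L_s)
= √(1.50) = 1.225.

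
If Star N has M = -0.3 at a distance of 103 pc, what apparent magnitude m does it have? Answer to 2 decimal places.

4.76

m = M + 5 log₁₀(d/10 pc) = -0.3 + 5 log₁₀(103/10)
  = -0.3 + 5 × 1.013 = -0.3 + 5.06 = 4.76.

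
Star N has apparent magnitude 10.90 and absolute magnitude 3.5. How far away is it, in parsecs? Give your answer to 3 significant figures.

m − M = 5 log₁₀(d/10 pc)
10.90 − (3.5) = 7.40 = 5 log₁₀(d/10)
d = 10 × 10^(7.40/5) = 10 × 10^1.480 = 302.0 pc.

302 pc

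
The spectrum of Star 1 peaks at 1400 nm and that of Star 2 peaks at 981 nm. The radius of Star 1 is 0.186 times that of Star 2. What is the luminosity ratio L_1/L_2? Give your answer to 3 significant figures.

0.00834

Wien's law gives T ∝ 1/λ_max, so T_1/T_2 = λ_2/λ_1 = 981/1400 = 0.7007.
Then L ∝ R²T⁴ gives L_1/L_2 = (0.186)² × (0.7007)⁴ = 0.03460 × 0.2411 = 0.008340.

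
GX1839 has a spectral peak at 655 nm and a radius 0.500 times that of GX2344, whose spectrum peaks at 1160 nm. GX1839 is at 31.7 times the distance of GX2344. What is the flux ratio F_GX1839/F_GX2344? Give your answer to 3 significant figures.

0.00245

Wien's law: T_GX1839/T_GX2344 = λ_GX2344/λ_GX1839 = 1160/655 = 1.771.
L_GX1839/L_GX2344 = (R_GX1839/R_GX2344)²(T_GX1839/T_GX2344)⁴ = (0.500)²(1.771)⁴ = 2.459.
F_GX1839/F_GX2344 = (L_GX1839/L_GX2344)/(d_GX1839/d_GX2344)² = 2.459/(31.7)² = 0.002447.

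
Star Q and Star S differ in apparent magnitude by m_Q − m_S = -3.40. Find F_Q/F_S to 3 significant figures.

22.9

F_Q/F_S = 10^(−(m_Q − m_S)/2.5) = 10^(3.40/2.5) = 10^1.360 = 22.91.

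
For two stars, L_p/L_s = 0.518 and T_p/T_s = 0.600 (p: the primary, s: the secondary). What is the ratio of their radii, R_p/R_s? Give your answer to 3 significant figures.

2.00

L ∝ R²T⁴ gives R ∝ √L / T², so
R_p/R_s = √(0.518) / (0.600)² = 0.7197 / 0.3600 = 1.999.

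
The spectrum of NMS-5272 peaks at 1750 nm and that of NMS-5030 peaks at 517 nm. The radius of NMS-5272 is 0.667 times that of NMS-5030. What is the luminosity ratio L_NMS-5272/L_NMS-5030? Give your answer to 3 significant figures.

Wien's law gives T ∝ 1/λ_max, so T_NMS-5272/T_NMS-5030 = λ_NMS-5030/λ_NMS-5272 = 517/1750 = 0.2954.
Then L ∝ R²T⁴ gives L_NMS-5272/L_NMS-5030 = (0.667)² × (0.2954)⁴ = 0.4449 × 0.007617 = 0.003389.

0.00339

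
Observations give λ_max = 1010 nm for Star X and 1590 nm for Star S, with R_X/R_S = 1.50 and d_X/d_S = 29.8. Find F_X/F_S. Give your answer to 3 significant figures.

Wien's law: T_X/T_S = λ_S/λ_X = 1590/1010 = 1.574.
L_X/L_S = (R_X/R_S)²(T_X/T_S)⁴ = (1.50)²(1.574)⁴ = 13.82.
F_X/F_S = (L_X/L_S)/(d_X/d_S)² = 13.82/(29.8)² = 0.01556.

0.0156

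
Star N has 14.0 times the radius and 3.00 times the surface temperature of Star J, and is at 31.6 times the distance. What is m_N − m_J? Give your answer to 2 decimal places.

L_N/L_J = (14.0)²(3.00)⁴ = 1.588×10^4.
F_N/F_J = (L_N/L_J)/(d_N/d_J)² = 1.588×10^4/998.6 = 15.90.
m_N − m_J = −2.5 log₁₀(15.90) = -3.00.

-3.00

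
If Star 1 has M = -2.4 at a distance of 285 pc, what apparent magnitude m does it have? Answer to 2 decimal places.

m = M + 5 log₁₀(d/10 pc) = -2.4 + 5 log₁₀(285/10)
  = -2.4 + 5 × 1.455 = -2.4 + 7.27 = 4.87.

4.87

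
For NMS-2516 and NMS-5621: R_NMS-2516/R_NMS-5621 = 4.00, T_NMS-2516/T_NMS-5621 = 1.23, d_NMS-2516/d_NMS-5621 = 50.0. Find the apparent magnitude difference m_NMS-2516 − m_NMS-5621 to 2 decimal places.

4.59

L_NMS-2516/L_NMS-5621 = (4.00)²(1.23)⁴ = 36.62.
F_NMS-2516/F_NMS-5621 = (L_NMS-2516/L_NMS-5621)/(d_NMS-2516/d_NMS-5621)² = 36.62/2500 = 0.01465.
m_NMS-2516 − m_NMS-5621 = −2.5 log₁₀(0.01465) = 4.59.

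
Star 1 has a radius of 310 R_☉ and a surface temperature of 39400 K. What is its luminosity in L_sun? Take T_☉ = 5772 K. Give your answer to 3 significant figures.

L/L_☉ = (R/R_☉)² (T/T_☉)⁴ = (310)² × (39400/5772)⁴
       = 9.610×10^4 × (6.826)⁴ = 9.610×10^4 × 2171 = 2.086×10^8.

2.09×10^8 L_sun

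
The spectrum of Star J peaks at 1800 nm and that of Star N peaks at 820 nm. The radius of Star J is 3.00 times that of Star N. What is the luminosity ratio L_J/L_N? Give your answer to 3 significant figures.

Wien's law gives T ∝ 1/λ_max, so T_J/T_N = λ_N/λ_J = 820/1800 = 0.4556.
Then L ∝ R²T⁴ gives L_J/L_N = (3.00)² × (0.4556)⁴ = 9.000 × 0.04307 = 0.3876.

0.388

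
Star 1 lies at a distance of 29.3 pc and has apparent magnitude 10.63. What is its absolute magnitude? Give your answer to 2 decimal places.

M = m − 5 log₁₀(d/10 pc) = 10.63 − 5 log₁₀(29.3/10)
  = 10.63 − 5 × 0.467 = 10.63 − 2.33 = 8.30.

8.30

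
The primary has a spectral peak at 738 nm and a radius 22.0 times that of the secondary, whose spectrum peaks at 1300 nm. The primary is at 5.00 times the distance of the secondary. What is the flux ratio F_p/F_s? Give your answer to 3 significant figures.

186

Wien's law: T_p/T_s = λ_s/λ_p = 1300/738 = 1.762.
L_p/L_s = (R_p/R_s)²(T_p/T_s)⁴ = (22.0)²(1.762)⁴ = 4660.
F_p/F_s = (L_p/L_s)/(d_p/d_s)² = 4660/(5.00)² = 186.4.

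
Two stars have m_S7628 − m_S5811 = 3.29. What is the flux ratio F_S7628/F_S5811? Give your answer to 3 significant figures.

0.0483

F_S7628/F_S5811 = 10^(−(m_S7628 − m_S5811)/2.5) = 10^(-3.29/2.5) = 10^-1.316 = 0.04831.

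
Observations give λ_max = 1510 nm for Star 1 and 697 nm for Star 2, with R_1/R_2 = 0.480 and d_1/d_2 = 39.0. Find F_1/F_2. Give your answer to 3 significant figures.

6.88×10^-6

Wien's law: T_1/T_2 = λ_2/λ_1 = 697/1510 = 0.4616.
L_1/L_2 = (R_1/R_2)²(T_1/T_2)⁴ = (0.480)²(0.4616)⁴ = 0.01046.
F_1/F_2 = (L_1/L_2)/(d_1/d_2)² = 0.01046/(39.0)² = 6.877×10^-6.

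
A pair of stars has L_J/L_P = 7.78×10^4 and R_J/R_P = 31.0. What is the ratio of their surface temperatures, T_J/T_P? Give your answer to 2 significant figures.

3.0

L ∝ R²T⁴ gives T ∝ (L/R²)^(1/4), so
T_J/T_P = (7.78×10^4 / 31.0²)^(1/4) = (80.96)^(1/4) = 3.000.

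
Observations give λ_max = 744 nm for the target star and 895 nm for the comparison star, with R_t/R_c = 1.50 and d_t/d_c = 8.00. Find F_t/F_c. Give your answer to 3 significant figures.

0.0736

Wien's law: T_t/T_c = λ_c/λ_t = 895/744 = 1.203.
L_t/L_c = (R_t/R_c)²(T_t/T_c)⁴ = (1.50)²(1.203)⁴ = 4.712.
F_t/F_c = (L_t/L_c)/(d_t/d_c)² = 4.712/(8.00)² = 0.07362.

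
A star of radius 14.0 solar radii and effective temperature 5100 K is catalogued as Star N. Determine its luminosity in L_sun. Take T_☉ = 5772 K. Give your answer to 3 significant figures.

L/L_☉ = (R/R_☉)² (T/T_☉)⁴ = (14.0)² × (5100/5772)⁴
       = 196.0 × (0.8836)⁴ = 196.0 × 0.6095 = 119.5.

119 L_sun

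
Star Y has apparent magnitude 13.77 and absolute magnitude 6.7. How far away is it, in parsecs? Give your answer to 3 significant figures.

m − M = 5 log₁₀(d/10 pc)
13.77 − (6.7) = 7.07 = 5 log₁₀(d/10)
d = 10 × 10^(7.07/5) = 10 × 10^1.414 = 259.4 pc.

259 pc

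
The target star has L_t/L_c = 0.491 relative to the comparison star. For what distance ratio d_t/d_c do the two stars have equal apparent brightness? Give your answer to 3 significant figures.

0.701

Equal flux requires L_t/d_t² = L_c/d_c², so d_t/d_c = √(L_t/L_c)
= √(0.491) = 0.7007.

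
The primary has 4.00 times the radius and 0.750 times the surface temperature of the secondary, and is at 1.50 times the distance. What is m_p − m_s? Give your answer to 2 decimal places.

L_p/L_s = (4.00)²(0.750)⁴ = 5.062.
F_p/F_s = (L_p/L_s)/(d_p/d_s)² = 5.062/2.250 = 2.250.
m_p − m_s = −2.5 log₁₀(2.250) = -0.88.

-0.88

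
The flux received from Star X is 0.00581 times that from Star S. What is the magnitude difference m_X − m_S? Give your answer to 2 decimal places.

m_X − m_S = −2.5 log₁₀(F_X/F_S) = −2.5 log₁₀(0.00581) = −2.5 × (-2.236) = 5.590.

5.59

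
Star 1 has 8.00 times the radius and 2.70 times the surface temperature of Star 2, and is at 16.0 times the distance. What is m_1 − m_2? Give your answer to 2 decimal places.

L_1/L_2 = (8.00)²(2.70)⁴ = 3401.
F_1/F_2 = (L_1/L_2)/(d_1/d_2)² = 3401/256.0 = 13.29.
m_1 − m_2 = −2.5 log₁₀(13.29) = -2.81.

-2.81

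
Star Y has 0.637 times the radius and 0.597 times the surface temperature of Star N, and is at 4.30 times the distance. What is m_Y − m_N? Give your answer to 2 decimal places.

L_Y/L_N = (0.637)²(0.597)⁴ = 0.05154.
F_Y/F_N = (L_Y/L_N)/(d_Y/d_N)² = 0.05154/18.49 = 0.002788.
m_Y − m_N = −2.5 log₁₀(0.002788) = 6.39.

6.39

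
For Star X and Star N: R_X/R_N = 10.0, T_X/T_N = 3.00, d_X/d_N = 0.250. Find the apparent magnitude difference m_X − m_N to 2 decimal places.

L_X/L_N = (10.0)²(3.00)⁴ = 8100.
F_X/F_N = (L_X/L_N)/(d_X/d_N)² = 8100/0.06250 = 1.296×10^5.
m_X − m_N = −2.5 log₁₀(1.296×10^5) = -12.78.

-12.78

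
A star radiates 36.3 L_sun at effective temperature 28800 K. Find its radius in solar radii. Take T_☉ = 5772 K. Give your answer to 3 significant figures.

0.242 solar radii

R/R_☉ = √(L/L_☉) / (T/T_☉)² = √(36.3) / (4.990)²
       = 6.025 / 24.90 = 0.2420.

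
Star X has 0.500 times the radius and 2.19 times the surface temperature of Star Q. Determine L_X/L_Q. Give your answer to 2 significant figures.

5.8

From the Stefan–Boltzmann law, L ∝ R²T⁴, so
L_X/L_Q = (R_X/R_Q)² (T_X/T_Q)⁴ = (0.500)² × (2.19)⁴ = 0.2500 × 23.00 = 5.751.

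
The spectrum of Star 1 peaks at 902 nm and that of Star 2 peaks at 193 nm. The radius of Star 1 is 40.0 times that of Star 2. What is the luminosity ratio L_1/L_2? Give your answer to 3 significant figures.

Wien's law gives T ∝ 1/λ_max, so T_1/T_2 = λ_2/λ_1 = 193/902 = 0.2140.
Then L ∝ R²T⁴ gives L_1/L_2 = (40.0)² × (0.2140)⁴ = 1600 × 0.002096 = 3.354.

3.35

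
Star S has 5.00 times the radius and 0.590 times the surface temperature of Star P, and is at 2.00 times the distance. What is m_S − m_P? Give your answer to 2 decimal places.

0.30

L_S/L_P = (5.00)²(0.590)⁴ = 3.029.
F_S/F_P = (L_S/L_P)/(d_S/d_P)² = 3.029/4.000 = 0.7573.
m_S − m_P = −2.5 log₁₀(0.7573) = 0.30.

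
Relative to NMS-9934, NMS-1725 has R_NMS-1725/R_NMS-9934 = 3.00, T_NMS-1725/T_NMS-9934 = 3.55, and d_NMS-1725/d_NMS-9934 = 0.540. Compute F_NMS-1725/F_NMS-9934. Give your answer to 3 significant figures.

L_NMS-1725/L_NMS-9934 = (R_NMS-1725/R_NMS-9934)²(T_NMS-1725/T_NMS-9934)⁴ = (3.00)² × (3.55)⁴ = 1429.
F_NMS-1725/F_NMS-9934 = (L_NMS-1725/L_NMS-9934)/(d_NMS-1725/d_NMS-9934)² = 1429 / (0.540)² = 4902.

4.90×10^3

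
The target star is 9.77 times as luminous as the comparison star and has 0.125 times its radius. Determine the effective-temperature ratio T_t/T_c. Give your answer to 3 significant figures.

L ∝ R²T⁴ gives T ∝ (L/R²)^(1/4), so
T_t/T_c = (9.77 / 0.125²)^(1/4) = (625.3)^(1/4) = 5.001.

5.00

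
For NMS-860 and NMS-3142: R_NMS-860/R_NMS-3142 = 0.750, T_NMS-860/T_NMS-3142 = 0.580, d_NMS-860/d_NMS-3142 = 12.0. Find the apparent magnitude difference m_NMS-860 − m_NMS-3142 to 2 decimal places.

8.39

L_NMS-860/L_NMS-3142 = (0.750)²(0.580)⁴ = 0.06366.
F_NMS-860/F_NMS-3142 = (L_NMS-860/L_NMS-3142)/(d_NMS-860/d_NMS-3142)² = 0.06366/144.0 = 4.421×10^-4.
m_NMS-860 − m_NMS-3142 = −2.5 log₁₀(4.421×10^-4) = 8.39.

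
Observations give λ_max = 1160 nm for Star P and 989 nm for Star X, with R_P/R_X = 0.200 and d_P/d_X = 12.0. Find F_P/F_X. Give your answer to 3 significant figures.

1.47×10^-4

Wien's law: T_P/T_X = λ_X/λ_P = 989/1160 = 0.8526.
L_P/L_X = (R_P/R_X)²(T_P/T_X)⁴ = (0.200)²(0.8526)⁴ = 0.02114.
F_P/F_X = (L_P/L_X)/(d_P/d_X)² = 0.02114/(12.0)² = 1.468×10^-4.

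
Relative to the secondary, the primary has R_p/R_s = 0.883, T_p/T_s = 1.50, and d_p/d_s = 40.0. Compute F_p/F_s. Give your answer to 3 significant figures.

0.00247

L_p/L_s = (R_p/R_s)²(T_p/T_s)⁴ = (0.883)² × (1.50)⁴ = 3.947.
F_p/F_s = (L_p/L_s)/(d_p/d_s)² = 3.947 / (40.0)² = 0.002467.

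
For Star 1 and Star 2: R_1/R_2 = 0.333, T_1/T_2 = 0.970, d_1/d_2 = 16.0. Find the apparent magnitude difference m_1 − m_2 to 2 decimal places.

8.54

L_1/L_2 = (0.333)²(0.970)⁴ = 0.09817.
F_1/F_2 = (L_1/L_2)/(d_1/d_2)² = 0.09817/256.0 = 3.835×10^-4.
m_1 − m_2 = −2.5 log₁₀(3.835×10^-4) = 8.54.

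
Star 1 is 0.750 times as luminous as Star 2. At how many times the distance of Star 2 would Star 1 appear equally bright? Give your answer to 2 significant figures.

0.87

Equal flux requires L_1/d_1² = L_2/d_2², so d_1/d_2 = √(L_1/L_2)
= √(0.750) = 0.8660.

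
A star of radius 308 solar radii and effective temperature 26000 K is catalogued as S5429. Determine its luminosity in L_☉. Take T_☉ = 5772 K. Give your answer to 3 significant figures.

3.91×10^7 L_☉

L/L_☉ = (R/R_☉)² (T/T_☉)⁴ = (308)² × (26000/5772)⁴
       = 9.486×10^4 × (4.505)⁴ = 9.486×10^4 × 411.7 = 3.906×10^7.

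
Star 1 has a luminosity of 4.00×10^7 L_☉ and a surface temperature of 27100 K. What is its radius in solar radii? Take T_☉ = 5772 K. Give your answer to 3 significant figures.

287 solar radii

R/R_☉ = √(L/L_☉) / (T/T_☉)² = √(4.00×10^7) / (4.695)²
       = 6325 / 22.04 = 286.9.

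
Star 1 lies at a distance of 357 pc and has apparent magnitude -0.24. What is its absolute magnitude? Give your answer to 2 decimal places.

-8.00

M = m − 5 log₁₀(d/10 pc) = -0.24 − 5 log₁₀(357/10)
  = -0.24 − 5 × 1.553 = -0.24 − 7.76 = -8.00.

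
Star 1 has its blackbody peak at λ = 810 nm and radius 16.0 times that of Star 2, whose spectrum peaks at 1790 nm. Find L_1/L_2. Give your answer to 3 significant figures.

Wien's law gives T ∝ 1/λ_max, so T_1/T_2 = λ_2/λ_1 = 1790/810 = 2.210.
Then L ∝ R²T⁴ gives L_1/L_2 = (16.0)² × (2.210)⁴ = 256.0 × 23.85 = 6105.

6.11×10^3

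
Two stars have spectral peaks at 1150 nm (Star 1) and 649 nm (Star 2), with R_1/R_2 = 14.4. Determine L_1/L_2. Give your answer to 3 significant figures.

21.0

Wien's law gives T ∝ 1/λ_max, so T_1/T_2 = λ_2/λ_1 = 649/1150 = 0.5643.
Then L ∝ R²T⁴ gives L_1/L_2 = (14.4)² × (0.5643)⁴ = 207.4 × 0.1014 = 21.03.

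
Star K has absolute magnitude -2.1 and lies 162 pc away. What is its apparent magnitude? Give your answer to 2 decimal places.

m = M + 5 log₁₀(d/10 pc) = -2.1 + 5 log₁₀(162/10)
  = -2.1 + 5 × 1.210 = -2.1 + 6.05 = 3.95.

3.95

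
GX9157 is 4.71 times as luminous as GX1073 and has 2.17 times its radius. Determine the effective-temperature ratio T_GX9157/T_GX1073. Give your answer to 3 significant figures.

L ∝ R²T⁴ gives T ∝ (L/R²)^(1/4), so
T_GX9157/T_GX1073 = (4.71 / 2.17²)^(1/4) = (1.000)^(1/4) = 1.000.

1.00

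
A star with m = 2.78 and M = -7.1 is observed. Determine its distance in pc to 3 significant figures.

m − M = 5 log₁₀(d/10 pc)
2.78 − (-7.1) = 9.88 = 5 log₁₀(d/10)
d = 10 × 10^(9.88/5) = 10 × 10^1.976 = 946.2 pc.

946 pc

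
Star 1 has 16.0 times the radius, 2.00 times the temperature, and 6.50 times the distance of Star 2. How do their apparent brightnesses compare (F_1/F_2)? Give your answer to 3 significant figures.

96.9

L_1/L_2 = (R_1/R_2)²(T_1/T_2)⁴ = (16.0)² × (2.00)⁴ = 4096.
F_1/F_2 = (L_1/L_2)/(d_1/d_2)² = 4096 / (6.50)² = 96.95.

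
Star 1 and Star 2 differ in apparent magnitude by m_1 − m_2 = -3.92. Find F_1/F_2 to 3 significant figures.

37.0

F_1/F_2 = 10^(−(m_1 − m_2)/2.5) = 10^(3.92/2.5) = 10^1.568 = 36.98.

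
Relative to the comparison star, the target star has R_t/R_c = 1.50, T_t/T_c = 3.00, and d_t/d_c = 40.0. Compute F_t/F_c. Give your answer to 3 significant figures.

L_t/L_c = (R_t/R_c)²(T_t/T_c)⁴ = (1.50)² × (3.00)⁴ = 182.2.
F_t/F_c = (L_t/L_c)/(d_t/d_c)² = 182.2 / (40.0)² = 0.1139.

0.114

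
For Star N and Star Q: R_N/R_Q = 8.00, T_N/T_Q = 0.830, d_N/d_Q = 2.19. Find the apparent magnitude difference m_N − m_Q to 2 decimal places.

-2.00

L_N/L_Q = (8.00)²(0.830)⁴ = 30.37.
F_N/F_Q = (L_N/L_Q)/(d_N/d_Q)² = 30.37/4.796 = 6.333.
m_N − m_Q = −2.5 log₁₀(6.333) = -2.00.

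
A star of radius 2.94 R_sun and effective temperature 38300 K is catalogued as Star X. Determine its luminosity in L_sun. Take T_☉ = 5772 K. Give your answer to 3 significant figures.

1.68×10^4 L_sun

L/L_☉ = (R/R_☉)² (T/T_☉)⁴ = (2.94)² × (38300/5772)⁴
       = 8.644 × (6.635)⁴ = 8.644 × 1939 = 1.676×10^4.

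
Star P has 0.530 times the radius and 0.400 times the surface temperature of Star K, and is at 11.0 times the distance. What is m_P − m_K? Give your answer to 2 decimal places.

L_P/L_K = (0.530)²(0.400)⁴ = 0.007191.
F_P/F_K = (L_P/L_K)/(d_P/d_K)² = 0.007191/121.0 = 5.943×10^-5.
m_P − m_K = −2.5 log₁₀(5.943×10^-5) = 10.56.

10.56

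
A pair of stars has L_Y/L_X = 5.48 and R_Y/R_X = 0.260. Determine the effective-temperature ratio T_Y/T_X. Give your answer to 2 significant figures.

L ∝ R²T⁴ gives T ∝ (L/R²)^(1/4), so
T_Y/T_X = (5.48 / 0.260²)^(1/4) = (81.07)^(1/4) = 3.001.

3.0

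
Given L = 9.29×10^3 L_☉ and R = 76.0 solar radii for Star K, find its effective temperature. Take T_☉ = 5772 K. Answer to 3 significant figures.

6.50×10^3 K

T/T_☉ = (L/L_☉)^(1/4) / (R/R_☉)^(1/2)
T = 5772 × (9.29×10^3)^(1/4) / √(76.0) = 5772 × 9.818 / 8.718 = 6500 K.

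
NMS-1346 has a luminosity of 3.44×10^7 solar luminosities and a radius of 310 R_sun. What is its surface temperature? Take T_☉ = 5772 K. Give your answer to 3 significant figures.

T/T_☉ = (L/L_☉)^(1/4) / (R/R_☉)^(1/2)
T = 5772 × (3.44×10^7)^(1/4) / √(310) = 5772 × 76.58 / 17.61 = 2.511×10^4 K.

2.51×10^4 K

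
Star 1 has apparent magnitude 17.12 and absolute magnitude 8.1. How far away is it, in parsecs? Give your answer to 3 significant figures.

637 pc

m − M = 5 log₁₀(d/10 pc)
17.12 − (8.1) = 9.02 = 5 log₁₀(d/10)
d = 10 × 10^(9.02/5) = 10 × 10^1.804 = 636.8 pc.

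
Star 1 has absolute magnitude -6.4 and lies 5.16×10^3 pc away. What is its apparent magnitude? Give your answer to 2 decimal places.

7.16

m = M + 5 log₁₀(d/10 pc) = -6.4 + 5 log₁₀(5.16×10^3/10)
  = -6.4 + 5 × 2.713 = -6.4 + 13.56 = 7.16.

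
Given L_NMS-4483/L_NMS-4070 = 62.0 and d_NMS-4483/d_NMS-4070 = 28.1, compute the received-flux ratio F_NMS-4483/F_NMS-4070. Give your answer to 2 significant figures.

F = L/(4πd²), so F_NMS-4483/F_NMS-4070 = (L_NMS-4483/L_NMS-4070) / (d_NMS-4483/d_NMS-4070)²
= 62.0 / (28.1)² = 62.0 / 789.6 = 0.07852.

0.079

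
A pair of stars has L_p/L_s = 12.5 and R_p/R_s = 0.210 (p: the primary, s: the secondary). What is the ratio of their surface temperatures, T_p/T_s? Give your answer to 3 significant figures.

4.10

L ∝ R²T⁴ gives T ∝ (L/R²)^(1/4), so
T_p/T_s = (12.5 / 0.210²)^(1/4) = (283.4)^(1/4) = 4.103.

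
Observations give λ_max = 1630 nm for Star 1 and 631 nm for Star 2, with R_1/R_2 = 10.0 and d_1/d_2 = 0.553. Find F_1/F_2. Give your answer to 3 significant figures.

Wien's law: T_1/T_2 = λ_2/λ_1 = 631/1630 = 0.3871.
L_1/L_2 = (R_1/R_2)²(T_1/T_2)⁴ = (10.0)²(0.3871)⁴ = 2.246.
F_1/F_2 = (L_1/L_2)/(d_1/d_2)² = 2.246/(0.553)² = 7.344.

7.34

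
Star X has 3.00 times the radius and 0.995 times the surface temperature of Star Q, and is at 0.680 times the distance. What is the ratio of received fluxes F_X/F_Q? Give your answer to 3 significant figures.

19.1

L_X/L_Q = (R_X/R_Q)²(T_X/T_Q)⁴ = (3.00)² × (0.995)⁴ = 8.821.
F_X/F_Q = (L_X/L_Q)/(d_X/d_Q)² = 8.821 / (0.680)² = 19.08.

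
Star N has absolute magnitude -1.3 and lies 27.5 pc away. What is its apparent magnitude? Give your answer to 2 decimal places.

m = M + 5 log₁₀(d/10 pc) = -1.3 + 5 log₁₀(27.5/10)
  = -1.3 + 5 × 0.439 = -1.3 + 2.20 = 0.90.

0.90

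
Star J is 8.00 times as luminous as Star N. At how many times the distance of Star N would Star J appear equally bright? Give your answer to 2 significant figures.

Equal flux requires L_J/d_J² = L_N/d_N², so d_J/d_N = √(L_J/L_N)
= √(8.00) = 2.828.

2.8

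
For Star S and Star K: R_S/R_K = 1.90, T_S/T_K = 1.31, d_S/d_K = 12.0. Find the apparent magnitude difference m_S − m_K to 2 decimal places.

2.83

L_S/L_K = (1.90)²(1.31)⁴ = 10.63.
F_S/F_K = (L_S/L_K)/(d_S/d_K)² = 10.63/144.0 = 0.07383.
m_S − m_K = −2.5 log₁₀(0.07383) = 2.83.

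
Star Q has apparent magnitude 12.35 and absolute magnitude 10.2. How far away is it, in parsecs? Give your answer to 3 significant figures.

m − M = 5 log₁₀(d/10 pc)
12.35 − (10.2) = 2.15 = 5 log₁₀(d/10)
d = 10 × 10^(2.15/5) = 10 × 10^0.430 = 26.92 pc.

26.9 pc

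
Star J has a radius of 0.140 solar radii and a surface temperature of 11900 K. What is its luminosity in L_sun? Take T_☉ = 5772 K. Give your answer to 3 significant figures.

0.354 L_sun

L/L_☉ = (R/R_☉)² (T/T_☉)⁴ = (0.140)² × (11900/5772)⁴
       = 0.01960 × (2.062)⁴ = 0.01960 × 18.07 = 0.3541.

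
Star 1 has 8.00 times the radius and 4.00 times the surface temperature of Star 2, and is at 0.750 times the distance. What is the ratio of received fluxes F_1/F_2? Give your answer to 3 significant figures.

2.91×10^4

L_1/L_2 = (R_1/R_2)²(T_1/T_2)⁴ = (8.00)² × (4.00)⁴ = 1.638×10^4.
F_1/F_2 = (L_1/L_2)/(d_1/d_2)² = 1.638×10^4 / (0.750)² = 2.913×10^4.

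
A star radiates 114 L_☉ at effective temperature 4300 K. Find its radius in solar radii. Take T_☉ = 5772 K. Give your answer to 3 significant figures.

19.2 solar radii

R/R_☉ = √(L/L_☉) / (T/T_☉)² = √(114) / (0.7450)²
       = 10.68 / 0.5550 = 19.24.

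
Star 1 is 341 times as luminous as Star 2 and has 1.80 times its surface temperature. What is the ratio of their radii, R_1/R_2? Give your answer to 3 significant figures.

L ∝ R²T⁴ gives R ∝ √L / T², so
R_1/R_2 = √(341) / (1.80)² = 18.47 / 3.240 = 5.699.

5.70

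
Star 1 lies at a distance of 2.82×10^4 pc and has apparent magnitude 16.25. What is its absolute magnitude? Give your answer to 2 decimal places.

-1.00

M = m − 5 log₁₀(d/10 pc) = 16.25 − 5 log₁₀(2.82×10^4/10)
  = 16.25 − 5 × 3.450 = 16.25 − 17.25 = -1.00.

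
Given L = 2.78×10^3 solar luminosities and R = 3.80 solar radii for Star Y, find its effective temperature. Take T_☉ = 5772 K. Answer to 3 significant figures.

2.15×10^4 K

T/T_☉ = (L/L_☉)^(1/4) / (R/R_☉)^(1/2)
T = 5772 × (2.78×10^3)^(1/4) / √(3.80) = 5772 × 7.261 / 1.949 = 2.150×10^4 K.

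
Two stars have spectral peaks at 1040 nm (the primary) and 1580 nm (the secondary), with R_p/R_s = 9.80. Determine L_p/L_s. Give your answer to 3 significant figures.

512

Wien's law gives T ∝ 1/λ_max, so T_p/T_s = λ_s/λ_p = 1580/1040 = 1.519.
Then L ∝ R²T⁴ gives L_p/L_s = (9.80)² × (1.519)⁴ = 96.04 × 5.327 = 511.6.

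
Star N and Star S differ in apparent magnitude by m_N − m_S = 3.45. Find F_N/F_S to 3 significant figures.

F_N/F_S = 10^(−(m_N − m_S)/2.5) = 10^(-3.45/2.5) = 10^-1.380 = 0.04169.

0.0417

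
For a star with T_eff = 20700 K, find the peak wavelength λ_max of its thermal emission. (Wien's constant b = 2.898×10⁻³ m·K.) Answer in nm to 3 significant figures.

140 nm

λ_max = b/T = 2.898×10⁻³ / 20700 = 1.40×10^-7 m = 140.0 nm.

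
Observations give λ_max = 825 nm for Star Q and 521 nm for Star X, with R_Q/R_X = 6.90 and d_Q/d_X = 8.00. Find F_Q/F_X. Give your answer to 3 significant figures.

Wien's law: T_Q/T_X = λ_X/λ_Q = 521/825 = 0.6315.
L_Q/L_X = (R_Q/R_X)²(T_Q/T_X)⁴ = (6.90)²(0.6315)⁴ = 7.572.
F_Q/F_X = (L_Q/L_X)/(d_Q/d_X)² = 7.572/(8.00)² = 0.1183.

0.118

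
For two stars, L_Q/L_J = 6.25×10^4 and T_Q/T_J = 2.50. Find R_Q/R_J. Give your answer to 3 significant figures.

L ∝ R²T⁴ gives R ∝ √L / T², so
R_Q/R_J = √(6.25×10^4) / (2.50)² = 250.0 / 6.250 = 40.00.

40.0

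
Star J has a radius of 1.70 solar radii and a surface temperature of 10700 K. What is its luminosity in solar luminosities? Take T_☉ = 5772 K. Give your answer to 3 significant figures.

34.1 solar luminosities

L/L_☉ = (R/R_☉)² (T/T_☉)⁴ = (1.70)² × (10700/5772)⁴
       = 2.890 × (1.854)⁴ = 2.890 × 11.81 = 34.13.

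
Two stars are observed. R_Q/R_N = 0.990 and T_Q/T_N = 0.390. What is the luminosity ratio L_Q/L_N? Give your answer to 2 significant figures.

0.023

From the Stefan–Boltzmann law, L ∝ R²T⁴, so
L_Q/L_N = (R_Q/R_N)² (T_Q/T_N)⁴ = (0.990)² × (0.390)⁴ = 0.9801 × 0.02313 = 0.02267.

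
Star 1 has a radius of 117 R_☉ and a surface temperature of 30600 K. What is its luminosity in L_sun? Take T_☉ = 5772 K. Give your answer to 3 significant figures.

1.08×10^7 L_sun

L/L_☉ = (R/R_☉)² (T/T_☉)⁴ = (117)² × (30600/5772)⁴
       = 1.369×10^4 × (5.301)⁴ = 1.369×10^4 × 789.9 = 1.081×10^7.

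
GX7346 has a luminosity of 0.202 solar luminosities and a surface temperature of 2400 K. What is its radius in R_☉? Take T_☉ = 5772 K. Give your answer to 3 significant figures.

R/R_☉ = √(L/L_☉) / (T/T_☉)² = √(0.202) / (0.4158)²
       = 0.4494 / 0.1729 = 2.600.

2.60 R_☉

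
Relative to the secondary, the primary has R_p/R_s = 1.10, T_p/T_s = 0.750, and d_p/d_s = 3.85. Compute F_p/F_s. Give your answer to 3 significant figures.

L_p/L_s = (R_p/R_s)²(T_p/T_s)⁴ = (1.10)² × (0.750)⁴ = 0.3829.
F_p/F_s = (L_p/L_s)/(d_p/d_s)² = 0.3829 / (3.85)² = 0.02583.

0.0258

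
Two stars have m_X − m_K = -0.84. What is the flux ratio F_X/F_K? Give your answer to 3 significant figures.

2.17

F_X/F_K = 10^(−(m_X − m_K)/2.5) = 10^(0.84/2.5) = 10^0.336 = 2.168.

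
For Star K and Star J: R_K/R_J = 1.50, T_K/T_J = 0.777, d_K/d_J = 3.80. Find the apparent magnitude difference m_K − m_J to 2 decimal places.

L_K/L_J = (1.50)²(0.777)⁴ = 0.8201.
F_K/F_J = (L_K/L_J)/(d_K/d_J)² = 0.8201/14.44 = 0.05679.
m_K − m_J = −2.5 log₁₀(0.05679) = 3.11.

3.11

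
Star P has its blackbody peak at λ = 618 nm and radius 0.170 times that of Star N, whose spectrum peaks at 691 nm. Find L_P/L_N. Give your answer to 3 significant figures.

0.0452

Wien's law gives T ∝ 1/λ_max, so T_P/T_N = λ_N/λ_P = 691/618 = 1.118.
Then L ∝ R²T⁴ gives L_P/L_N = (0.170)² × (1.118)⁴ = 0.02890 × 1.563 = 0.04517.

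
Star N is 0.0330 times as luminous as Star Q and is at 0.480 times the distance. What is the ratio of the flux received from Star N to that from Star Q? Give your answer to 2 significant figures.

0.14

F = L/(4πd²), so F_N/F_Q = (L_N/L_Q) / (d_N/d_Q)²
= 0.0330 / (0.480)² = 0.0330 / 0.2304 = 0.1432.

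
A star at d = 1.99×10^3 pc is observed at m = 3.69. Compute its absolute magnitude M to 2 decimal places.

M = m − 5 log₁₀(d/10 pc) = 3.69 − 5 log₁₀(1.99×10^3/10)
  = 3.69 − 5 × 2.299 = 3.69 − 11.49 = -7.80.

-7.80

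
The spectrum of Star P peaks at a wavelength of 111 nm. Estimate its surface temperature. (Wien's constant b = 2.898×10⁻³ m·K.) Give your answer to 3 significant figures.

2.61×10^4 K

T = b/λ_max = 2.898×10⁻³ / (111×10⁻⁹) = 2.611×10^4 K.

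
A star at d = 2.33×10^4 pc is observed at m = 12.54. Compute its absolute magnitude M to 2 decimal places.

-4.30

M = m − 5 log₁₀(d/10 pc) = 12.54 − 5 log₁₀(2.33×10^4/10)
  = 12.54 − 5 × 3.367 = 12.54 − 16.84 = -4.30.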